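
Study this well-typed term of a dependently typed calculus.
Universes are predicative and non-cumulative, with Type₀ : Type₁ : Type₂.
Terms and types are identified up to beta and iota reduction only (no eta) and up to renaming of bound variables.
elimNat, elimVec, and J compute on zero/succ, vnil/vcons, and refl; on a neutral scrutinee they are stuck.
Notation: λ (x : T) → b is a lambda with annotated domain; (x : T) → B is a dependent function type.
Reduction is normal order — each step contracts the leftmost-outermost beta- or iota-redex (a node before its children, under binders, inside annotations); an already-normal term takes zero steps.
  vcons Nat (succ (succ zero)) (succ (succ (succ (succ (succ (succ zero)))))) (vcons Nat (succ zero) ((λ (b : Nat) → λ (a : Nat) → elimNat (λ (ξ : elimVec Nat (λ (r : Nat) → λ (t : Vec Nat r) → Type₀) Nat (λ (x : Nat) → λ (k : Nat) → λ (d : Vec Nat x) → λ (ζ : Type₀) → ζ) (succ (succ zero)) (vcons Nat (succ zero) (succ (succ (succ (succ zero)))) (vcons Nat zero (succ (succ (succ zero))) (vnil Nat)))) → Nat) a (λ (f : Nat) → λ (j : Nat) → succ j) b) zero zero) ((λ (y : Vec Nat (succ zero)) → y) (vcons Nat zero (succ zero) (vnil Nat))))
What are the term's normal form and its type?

reduced normal form:
  vcons Nat (succ (succ zero)) (succ (succ (succ (succ (succ (succ zero)))))) (vcons Nat (succ zero) zero (vcons Nat zero (succ zero) (vnil Nat)))
inferred type:
  Vec Nat (succ (succ (succ zero)))
observation: 4 normal-order steps separate the term from its normal form.


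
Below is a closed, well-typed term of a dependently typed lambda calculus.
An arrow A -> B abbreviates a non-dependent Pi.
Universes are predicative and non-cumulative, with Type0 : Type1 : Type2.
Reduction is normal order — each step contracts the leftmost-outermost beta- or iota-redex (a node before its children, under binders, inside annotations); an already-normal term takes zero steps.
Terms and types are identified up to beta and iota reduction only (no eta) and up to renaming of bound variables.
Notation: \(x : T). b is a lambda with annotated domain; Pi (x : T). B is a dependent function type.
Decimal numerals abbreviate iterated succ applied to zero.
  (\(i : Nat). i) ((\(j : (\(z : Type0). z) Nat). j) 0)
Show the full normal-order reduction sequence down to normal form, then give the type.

reduction (normal order):
  (\(i : Nat). i) ((\(j : (\(z : Type0). z) Nat). j) 0)
  ~> (\(i : (\(j : Type0). j) Nat). i) 0
  ~> 0
inferred type:
  Nat


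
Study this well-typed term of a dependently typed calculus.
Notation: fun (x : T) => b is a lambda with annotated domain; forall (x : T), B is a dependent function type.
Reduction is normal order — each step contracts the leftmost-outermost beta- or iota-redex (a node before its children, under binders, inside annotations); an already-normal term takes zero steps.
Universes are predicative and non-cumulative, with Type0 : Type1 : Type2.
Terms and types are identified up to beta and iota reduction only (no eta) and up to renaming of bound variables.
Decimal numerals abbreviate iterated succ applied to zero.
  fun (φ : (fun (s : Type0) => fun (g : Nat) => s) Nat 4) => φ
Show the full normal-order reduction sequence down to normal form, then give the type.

normal-order reduction:
  fun (φ : (fun (s : Type0) => fun (g : Nat) => s) Nat 4) => φ
  ~> fun (φ : (fun (s : Nat) => Nat) 4) => φ
  ~> fun (φ : Nat) => φ
inferred type:
  forall (φ : Nat), Nat


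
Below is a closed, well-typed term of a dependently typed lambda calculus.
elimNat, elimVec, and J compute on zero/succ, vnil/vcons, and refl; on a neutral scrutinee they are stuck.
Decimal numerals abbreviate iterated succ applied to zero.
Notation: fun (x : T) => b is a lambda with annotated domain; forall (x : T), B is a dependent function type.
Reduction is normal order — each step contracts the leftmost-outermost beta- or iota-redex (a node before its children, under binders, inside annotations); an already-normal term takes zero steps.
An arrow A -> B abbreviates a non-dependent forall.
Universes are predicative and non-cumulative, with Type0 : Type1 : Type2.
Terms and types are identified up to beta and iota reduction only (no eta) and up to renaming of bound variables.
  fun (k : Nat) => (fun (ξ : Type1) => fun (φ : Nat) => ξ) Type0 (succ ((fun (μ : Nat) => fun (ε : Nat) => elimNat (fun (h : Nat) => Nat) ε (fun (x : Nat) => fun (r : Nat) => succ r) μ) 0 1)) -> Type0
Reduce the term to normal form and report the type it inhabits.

normal form:
  fun (k : Nat) => Type0 -> Type0
inferred type:
  Nat -> Type1


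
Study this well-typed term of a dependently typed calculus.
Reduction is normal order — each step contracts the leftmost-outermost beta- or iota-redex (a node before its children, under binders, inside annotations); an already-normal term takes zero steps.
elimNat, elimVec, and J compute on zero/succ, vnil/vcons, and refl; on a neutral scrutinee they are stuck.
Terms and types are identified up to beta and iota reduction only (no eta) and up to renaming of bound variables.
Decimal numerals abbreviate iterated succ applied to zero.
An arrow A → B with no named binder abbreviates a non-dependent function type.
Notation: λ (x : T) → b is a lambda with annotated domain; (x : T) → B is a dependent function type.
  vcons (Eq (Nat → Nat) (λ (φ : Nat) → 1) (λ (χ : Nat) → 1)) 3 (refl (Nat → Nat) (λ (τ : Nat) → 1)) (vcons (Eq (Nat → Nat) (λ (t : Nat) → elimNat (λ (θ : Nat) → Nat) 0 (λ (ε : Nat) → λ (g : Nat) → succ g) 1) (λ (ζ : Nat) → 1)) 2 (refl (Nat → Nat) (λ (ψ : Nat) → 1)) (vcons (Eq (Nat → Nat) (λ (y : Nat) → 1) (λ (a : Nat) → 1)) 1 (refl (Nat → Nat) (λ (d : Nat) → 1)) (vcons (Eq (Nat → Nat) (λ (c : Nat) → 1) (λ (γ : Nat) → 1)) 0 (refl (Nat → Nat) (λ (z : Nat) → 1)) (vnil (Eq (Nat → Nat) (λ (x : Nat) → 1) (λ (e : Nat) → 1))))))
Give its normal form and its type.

reduced normal form:
  vcons (Eq (Nat → Nat) (λ (φ : Nat) → 1) (λ (χ : Nat) → 1)) 3 (refl (Nat → Nat) (λ (τ : Nat) → 1)) (vcons (Eq (Nat → Nat) (λ (t : Nat) → 1) (λ (θ : Nat) → 1)) 2 (refl (Nat → Nat) (λ (ε : Nat) → 1)) (vcons (Eq (Nat → Nat) (λ (g : Nat) → 1) (λ (ζ : Nat) → 1)) 1 (refl (Nat → Nat) (λ (ψ : Nat) → 1)) (vcons (Eq (Nat → Nat) (λ (y : Nat) → 1) (λ (a : Nat) → 1)) 0 (refl (Nat → Nat) (λ (d : Nat) → 1)) (vnil (Eq (Nat → Nat) (λ (c : Nat) → 1) (λ (γ : Nat) → 1))))))
type:
  Vec (Eq (Nat → Nat) (λ (φ : Nat) → 1) (λ (χ : Nat) → 1)) 4
observation: the first redex contracted is an elimNat iota-redex; the normal form is reached in 4 normal-order steps.


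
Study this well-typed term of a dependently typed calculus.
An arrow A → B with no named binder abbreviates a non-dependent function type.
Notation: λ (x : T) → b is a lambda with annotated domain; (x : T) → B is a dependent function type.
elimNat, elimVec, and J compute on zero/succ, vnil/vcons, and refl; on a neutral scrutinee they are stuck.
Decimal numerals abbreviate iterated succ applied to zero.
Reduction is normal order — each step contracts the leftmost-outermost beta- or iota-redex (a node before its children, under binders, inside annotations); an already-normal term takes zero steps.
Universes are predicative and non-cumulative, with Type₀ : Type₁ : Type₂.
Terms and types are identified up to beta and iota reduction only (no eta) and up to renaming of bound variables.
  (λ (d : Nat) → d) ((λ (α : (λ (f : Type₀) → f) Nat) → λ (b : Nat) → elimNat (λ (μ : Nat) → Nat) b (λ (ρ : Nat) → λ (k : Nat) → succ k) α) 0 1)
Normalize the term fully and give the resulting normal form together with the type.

normal form:
  1
inferred type:
  Nat
observation: the leftmost-outermost redex is a beta-redex, and normalization takes 4 steps.


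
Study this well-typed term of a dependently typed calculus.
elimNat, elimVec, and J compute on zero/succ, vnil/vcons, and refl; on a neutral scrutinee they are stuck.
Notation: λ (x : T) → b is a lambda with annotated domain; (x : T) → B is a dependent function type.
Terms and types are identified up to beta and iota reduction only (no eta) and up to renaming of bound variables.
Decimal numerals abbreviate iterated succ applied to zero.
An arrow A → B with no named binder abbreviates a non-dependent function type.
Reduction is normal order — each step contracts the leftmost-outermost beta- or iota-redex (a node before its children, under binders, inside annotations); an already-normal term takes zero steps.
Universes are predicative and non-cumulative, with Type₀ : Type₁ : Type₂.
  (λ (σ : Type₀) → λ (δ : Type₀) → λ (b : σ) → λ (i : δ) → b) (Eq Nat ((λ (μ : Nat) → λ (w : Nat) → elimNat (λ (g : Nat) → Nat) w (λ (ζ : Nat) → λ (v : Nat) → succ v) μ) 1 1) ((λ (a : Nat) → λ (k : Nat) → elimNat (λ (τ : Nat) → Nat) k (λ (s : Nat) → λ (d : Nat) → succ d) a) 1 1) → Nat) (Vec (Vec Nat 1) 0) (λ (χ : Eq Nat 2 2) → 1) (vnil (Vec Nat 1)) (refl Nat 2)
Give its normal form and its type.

reduced normal form:
  1
inferred type:
  Nat


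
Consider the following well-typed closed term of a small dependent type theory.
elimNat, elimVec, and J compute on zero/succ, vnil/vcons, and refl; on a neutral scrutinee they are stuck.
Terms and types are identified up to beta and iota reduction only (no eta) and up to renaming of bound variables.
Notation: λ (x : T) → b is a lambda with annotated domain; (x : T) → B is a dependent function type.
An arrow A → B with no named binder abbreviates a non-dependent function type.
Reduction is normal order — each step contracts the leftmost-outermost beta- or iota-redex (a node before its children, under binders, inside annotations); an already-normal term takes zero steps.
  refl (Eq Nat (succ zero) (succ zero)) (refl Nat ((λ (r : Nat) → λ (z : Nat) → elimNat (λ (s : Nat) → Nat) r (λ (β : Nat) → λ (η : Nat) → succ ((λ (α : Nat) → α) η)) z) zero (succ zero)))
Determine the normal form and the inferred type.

normal form:
  refl (Eq Nat (succ zero) (succ zero)) (refl Nat (succ zero))
the term's type:
  Eq (Eq Nat (succ zero) (succ zero)) (refl Nat (succ zero)) (refl Nat (succ zero))


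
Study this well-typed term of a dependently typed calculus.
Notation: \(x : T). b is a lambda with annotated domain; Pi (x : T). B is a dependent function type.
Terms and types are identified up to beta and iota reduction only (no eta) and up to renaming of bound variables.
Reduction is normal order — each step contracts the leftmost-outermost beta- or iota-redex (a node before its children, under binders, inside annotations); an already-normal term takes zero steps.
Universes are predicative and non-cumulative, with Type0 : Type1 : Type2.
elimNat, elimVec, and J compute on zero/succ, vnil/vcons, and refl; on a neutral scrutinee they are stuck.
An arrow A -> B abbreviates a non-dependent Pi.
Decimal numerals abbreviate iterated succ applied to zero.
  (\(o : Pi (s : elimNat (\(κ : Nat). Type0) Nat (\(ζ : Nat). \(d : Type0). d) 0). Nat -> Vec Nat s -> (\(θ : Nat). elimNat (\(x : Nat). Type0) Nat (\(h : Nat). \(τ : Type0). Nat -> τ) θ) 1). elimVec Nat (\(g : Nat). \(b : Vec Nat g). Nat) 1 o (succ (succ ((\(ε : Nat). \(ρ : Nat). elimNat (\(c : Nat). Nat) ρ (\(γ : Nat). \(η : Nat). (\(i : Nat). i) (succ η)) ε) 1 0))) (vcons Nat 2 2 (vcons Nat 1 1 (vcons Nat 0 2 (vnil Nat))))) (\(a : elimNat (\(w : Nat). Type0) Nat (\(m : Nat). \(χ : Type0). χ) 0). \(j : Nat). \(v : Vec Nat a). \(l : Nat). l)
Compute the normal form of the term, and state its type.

reduced normal form:
  1
type:
  Nat


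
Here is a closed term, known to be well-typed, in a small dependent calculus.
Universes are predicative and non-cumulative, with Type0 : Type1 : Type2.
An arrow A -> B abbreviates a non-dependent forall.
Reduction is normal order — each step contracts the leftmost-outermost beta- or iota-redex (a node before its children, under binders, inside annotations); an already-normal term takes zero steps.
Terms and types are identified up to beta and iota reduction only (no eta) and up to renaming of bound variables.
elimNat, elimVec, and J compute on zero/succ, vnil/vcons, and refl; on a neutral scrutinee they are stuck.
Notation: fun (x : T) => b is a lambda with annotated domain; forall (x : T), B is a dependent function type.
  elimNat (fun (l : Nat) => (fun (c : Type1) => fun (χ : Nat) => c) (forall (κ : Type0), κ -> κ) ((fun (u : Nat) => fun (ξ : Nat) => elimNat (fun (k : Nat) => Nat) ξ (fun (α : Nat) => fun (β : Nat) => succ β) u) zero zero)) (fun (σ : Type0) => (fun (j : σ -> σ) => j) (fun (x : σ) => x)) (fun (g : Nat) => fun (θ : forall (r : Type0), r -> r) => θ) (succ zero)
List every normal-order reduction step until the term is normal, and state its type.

normal-order reduction:
  elimNat (fun (l : Nat) => (fun (c : Type1) => fun (χ : Nat) => c) (forall (κ : Type0), κ -> κ) ((fun (u : Nat) => fun (ξ : Nat) => elimNat (fun (k : Nat) => Nat) ξ (fun (α : Nat) => fun (β : Nat) => succ β) u) zero zero)) (fun (σ : Type0) => (fun (j : σ -> σ) => j) (fun (x : σ) => x)) (fun (g : Nat) => fun (θ : forall (r : Type0), r -> r) => θ) (succ zero)
  ~> (fun (l : Nat) => fun (c : forall (χ : Type0), χ -> χ) => c) zero (elimNat (fun (κ : Nat) => (fun (u : Type1) => fun (ξ : Nat) => u) (forall (k : Type0), k -> k) ((fun (α : Nat) => fun (β : Nat) => elimNat (fun (σ : Nat) => Nat) β (fun (j : Nat) => fun (x : Nat) => succ x) α) zero zero)) (fun (g : Type0) => (fun (θ : g -> g) => θ) (fun (r : g) => r)) (fun (ζ : Nat) => fun (φ : forall (h : Type0), h -> h) => φ) zero)
  ~> (fun (l : forall (c : Type0), c -> c) => l) (elimNat (fun (χ : Nat) => (fun (κ : Type1) => fun (u : Nat) => κ) (forall (ξ : Type0), ξ -> ξ) ((fun (k : Nat) => fun (α : Nat) => elimNat (fun (β : Nat) => Nat) α (fun (σ : Nat) => fun (j : Nat) => succ j) k) zero zero)) (fun (x : Type0) => (fun (g : x -> x) => g) (fun (θ : x) => θ)) (fun (r : Nat) => fun (ζ : forall (φ : Type0), φ -> φ) => ζ) zero)
  ~> elimNat (fun (l : Nat) => (fun (c : Type1) => fun (χ : Nat) => c) (forall (κ : Type0), κ -> κ) ((fun (u : Nat) => fun (ξ : Nat) => elimNat (fun (k : Nat) => Nat) ξ (fun (α : Nat) => fun (β : Nat) => succ β) u) zero zero)) (fun (σ : Type0) => (fun (j : σ -> σ) => j) (fun (x : σ) => x)) (fun (g : Nat) => fun (θ : forall (r : Type0), r -> r) => θ) zero
  ~> fun (l : Type0) => (fun (c : l -> l) => c) (fun (χ : l) => χ)
  ~> fun (l : Type0) => fun (c : l) => c
the term's type:
  forall (l : Type0), l -> l


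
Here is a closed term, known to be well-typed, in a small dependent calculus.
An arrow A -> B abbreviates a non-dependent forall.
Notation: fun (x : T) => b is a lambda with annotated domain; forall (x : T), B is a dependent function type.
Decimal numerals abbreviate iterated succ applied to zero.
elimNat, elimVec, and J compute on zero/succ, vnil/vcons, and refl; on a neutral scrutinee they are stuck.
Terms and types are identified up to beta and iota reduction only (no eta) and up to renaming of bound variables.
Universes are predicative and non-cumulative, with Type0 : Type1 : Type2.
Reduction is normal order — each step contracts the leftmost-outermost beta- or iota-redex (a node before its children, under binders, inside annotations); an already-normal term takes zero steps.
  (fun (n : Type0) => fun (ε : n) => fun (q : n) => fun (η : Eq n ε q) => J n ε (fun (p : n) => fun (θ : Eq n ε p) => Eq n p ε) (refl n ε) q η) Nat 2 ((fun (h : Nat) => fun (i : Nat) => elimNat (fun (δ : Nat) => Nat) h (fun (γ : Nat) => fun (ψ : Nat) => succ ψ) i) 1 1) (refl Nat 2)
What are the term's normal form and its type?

normal form:
  refl Nat 2
inferred type:
  Eq Nat 2 2


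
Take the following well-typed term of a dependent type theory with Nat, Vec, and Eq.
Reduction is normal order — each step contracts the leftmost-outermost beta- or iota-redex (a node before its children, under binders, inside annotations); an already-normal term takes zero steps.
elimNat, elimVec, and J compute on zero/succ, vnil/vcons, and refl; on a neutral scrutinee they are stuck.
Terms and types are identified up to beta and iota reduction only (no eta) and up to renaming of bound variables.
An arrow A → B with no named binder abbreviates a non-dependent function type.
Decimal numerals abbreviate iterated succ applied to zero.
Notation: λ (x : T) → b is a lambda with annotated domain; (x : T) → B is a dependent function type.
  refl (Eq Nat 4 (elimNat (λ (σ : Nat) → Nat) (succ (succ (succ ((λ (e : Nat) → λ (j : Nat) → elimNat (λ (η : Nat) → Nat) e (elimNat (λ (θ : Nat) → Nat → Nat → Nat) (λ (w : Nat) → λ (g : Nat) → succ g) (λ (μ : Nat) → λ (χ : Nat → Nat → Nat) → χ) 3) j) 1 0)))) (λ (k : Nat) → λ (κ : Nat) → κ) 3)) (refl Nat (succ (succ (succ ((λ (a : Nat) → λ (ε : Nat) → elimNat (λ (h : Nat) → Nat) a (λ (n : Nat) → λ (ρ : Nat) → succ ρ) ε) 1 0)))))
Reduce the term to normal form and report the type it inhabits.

resulting normal form:
  refl (Eq Nat 4 4) (refl Nat 4)
the term's type:
  Eq (Eq Nat 4 4) (refl Nat 4) (refl Nat 4)
observation: the first redex contracted is an elimNat iota-redex; the normal form is reached in 16 normal-order steps.


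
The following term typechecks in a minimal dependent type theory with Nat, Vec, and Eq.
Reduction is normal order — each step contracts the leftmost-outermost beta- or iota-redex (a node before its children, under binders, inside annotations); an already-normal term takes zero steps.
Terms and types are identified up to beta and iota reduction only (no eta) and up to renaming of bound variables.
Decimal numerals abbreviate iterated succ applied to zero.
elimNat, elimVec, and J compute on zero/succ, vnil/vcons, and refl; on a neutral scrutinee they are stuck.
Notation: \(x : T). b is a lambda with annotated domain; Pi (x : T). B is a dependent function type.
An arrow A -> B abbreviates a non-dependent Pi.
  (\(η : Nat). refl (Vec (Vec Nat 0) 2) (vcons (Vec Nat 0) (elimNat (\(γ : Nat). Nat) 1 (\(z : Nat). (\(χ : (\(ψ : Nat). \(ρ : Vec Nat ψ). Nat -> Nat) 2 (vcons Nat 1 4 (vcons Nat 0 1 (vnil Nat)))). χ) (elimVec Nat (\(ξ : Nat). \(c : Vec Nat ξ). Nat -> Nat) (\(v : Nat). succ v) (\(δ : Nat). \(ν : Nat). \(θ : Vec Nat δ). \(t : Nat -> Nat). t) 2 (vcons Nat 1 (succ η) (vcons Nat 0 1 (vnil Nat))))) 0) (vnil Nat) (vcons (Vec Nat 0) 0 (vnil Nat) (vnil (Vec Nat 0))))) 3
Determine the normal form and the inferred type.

resulting normal form:
  refl (Vec (Vec Nat 0) 2) (vcons (Vec Nat 0) 1 (vnil Nat) (vcons (Vec Nat 0) 0 (vnil Nat) (vnil (Vec Nat 0))))
inferred type:
  Eq (Vec (Vec Nat 0) 2) (vcons (Vec Nat 0) 1 (vnil Nat) (vcons (Vec Nat 0) 0 (vnil Nat) (vnil (Vec Nat 0)))) (vcons (Vec Nat 0) 1 (vnil Nat) (vcons (Vec Nat 0) 0 (vnil Nat) (vnil (Vec Nat 0))))
observation: 2 normal-order steps separate the term from its normal form.


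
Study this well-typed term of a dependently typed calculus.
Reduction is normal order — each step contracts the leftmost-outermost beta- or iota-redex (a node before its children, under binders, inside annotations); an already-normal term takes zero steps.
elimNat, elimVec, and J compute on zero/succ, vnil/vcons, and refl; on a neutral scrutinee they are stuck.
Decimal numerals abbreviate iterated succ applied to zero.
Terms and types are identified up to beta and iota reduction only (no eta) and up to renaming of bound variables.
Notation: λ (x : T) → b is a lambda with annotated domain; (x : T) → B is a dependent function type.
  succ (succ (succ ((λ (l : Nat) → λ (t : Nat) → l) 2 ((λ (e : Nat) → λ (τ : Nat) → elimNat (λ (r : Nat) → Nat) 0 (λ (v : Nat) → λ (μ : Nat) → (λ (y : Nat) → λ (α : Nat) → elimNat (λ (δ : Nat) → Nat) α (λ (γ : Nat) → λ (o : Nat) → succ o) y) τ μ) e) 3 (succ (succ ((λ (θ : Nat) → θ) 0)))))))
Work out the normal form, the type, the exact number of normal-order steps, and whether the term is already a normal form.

normal form:
  5
type:
  Nat
reduction steps (normal order): 2
term was already normal: no
first contracted redex: a beta-redex


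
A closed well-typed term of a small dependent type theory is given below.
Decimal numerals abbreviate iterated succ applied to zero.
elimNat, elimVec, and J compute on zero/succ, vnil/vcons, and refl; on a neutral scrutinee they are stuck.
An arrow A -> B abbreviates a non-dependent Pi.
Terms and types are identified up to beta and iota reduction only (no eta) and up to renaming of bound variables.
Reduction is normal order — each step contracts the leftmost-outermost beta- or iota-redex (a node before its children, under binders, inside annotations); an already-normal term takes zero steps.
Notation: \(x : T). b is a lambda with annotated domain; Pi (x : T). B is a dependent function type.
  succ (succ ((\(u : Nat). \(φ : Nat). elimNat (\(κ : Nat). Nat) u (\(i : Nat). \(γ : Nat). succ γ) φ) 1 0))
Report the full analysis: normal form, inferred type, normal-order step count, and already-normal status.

normal form:
  3
the term's type:
  Nat
steps to reach normal form (normal order): 3
started in normal form: no
first contracted redex: a beta-redex


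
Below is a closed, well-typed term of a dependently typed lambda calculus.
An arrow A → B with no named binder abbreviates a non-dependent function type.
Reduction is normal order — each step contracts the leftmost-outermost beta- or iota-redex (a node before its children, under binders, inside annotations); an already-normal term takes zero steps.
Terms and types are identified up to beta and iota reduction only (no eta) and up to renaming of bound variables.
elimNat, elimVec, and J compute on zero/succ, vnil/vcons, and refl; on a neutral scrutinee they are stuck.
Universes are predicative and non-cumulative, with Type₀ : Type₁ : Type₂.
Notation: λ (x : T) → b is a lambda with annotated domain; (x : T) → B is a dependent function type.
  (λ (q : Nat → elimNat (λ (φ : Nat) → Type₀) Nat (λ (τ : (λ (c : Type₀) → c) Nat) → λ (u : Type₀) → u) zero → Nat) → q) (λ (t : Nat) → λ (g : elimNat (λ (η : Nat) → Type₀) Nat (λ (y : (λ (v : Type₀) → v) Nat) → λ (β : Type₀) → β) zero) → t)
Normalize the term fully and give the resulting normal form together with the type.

resulting normal form:
  λ (q : Nat) → λ (φ : Nat) → q
the term's type:
  Nat → Nat → Nat


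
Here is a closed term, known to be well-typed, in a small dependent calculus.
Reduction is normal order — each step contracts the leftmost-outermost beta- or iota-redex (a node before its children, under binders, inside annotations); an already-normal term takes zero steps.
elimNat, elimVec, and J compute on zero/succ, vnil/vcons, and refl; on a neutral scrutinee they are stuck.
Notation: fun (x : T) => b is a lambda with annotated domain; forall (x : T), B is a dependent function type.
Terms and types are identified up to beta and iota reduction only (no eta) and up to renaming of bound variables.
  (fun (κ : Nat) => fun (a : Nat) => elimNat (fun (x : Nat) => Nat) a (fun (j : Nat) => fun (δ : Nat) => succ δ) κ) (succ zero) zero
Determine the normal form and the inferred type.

reduced normal form:
  succ zero
inferred type:
  Nat


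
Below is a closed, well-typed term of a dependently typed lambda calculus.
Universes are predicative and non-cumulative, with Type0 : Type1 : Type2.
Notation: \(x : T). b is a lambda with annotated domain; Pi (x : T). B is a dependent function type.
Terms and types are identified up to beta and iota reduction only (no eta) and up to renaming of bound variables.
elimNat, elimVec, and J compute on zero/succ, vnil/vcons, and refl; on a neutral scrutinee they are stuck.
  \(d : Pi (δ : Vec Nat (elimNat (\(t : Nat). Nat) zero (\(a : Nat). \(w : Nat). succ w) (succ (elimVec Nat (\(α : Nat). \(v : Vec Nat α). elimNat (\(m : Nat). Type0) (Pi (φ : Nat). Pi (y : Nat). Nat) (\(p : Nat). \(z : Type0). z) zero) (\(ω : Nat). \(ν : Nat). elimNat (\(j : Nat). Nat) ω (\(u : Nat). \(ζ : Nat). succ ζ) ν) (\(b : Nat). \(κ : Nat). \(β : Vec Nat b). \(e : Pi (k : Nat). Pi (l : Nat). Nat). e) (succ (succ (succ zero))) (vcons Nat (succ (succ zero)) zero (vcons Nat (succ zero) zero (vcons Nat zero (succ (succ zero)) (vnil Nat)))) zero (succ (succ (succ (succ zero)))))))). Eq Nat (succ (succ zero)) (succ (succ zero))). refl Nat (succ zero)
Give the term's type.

the term's type:
  Pi (d : Pi (δ : Vec Nat (succ (succ (succ (succ (succ zero)))))). Eq Nat (succ (succ zero)) (succ (succ zero))). Eq Nat (succ zero) (succ zero)


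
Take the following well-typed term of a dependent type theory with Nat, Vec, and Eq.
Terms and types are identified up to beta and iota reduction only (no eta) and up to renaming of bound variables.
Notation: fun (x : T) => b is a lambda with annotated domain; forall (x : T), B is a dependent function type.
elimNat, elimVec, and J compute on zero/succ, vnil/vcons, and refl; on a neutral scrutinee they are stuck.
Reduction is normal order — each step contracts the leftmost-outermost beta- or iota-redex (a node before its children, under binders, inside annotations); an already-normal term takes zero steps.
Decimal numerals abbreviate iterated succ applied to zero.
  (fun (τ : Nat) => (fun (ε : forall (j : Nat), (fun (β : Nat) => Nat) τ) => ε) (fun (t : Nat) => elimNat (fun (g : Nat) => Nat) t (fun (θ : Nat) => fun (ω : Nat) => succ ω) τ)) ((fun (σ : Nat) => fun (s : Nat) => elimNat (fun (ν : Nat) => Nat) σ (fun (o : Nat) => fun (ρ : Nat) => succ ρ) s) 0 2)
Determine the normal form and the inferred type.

normal form:
  fun (τ : Nat) => succ (succ τ)
type:
  forall (τ : Nat), Nat
observation: 18 normal-order steps separate the term from its normal form.


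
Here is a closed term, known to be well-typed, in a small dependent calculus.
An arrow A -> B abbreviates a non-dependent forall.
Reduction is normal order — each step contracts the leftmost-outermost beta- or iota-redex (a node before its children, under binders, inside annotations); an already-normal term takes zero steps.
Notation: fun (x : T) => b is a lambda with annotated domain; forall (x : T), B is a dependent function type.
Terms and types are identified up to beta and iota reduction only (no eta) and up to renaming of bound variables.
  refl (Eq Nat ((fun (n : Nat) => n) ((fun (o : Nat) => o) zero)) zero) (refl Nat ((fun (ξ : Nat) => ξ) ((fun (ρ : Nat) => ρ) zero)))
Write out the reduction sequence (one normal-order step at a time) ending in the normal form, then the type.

normal-order reduction sequence:
  refl (Eq Nat ((fun (n : Nat) => n) ((fun (o : Nat) => o) zero)) zero) (refl Nat ((fun (ξ : Nat) => ξ) ((fun (ρ : Nat) => ρ) zero)))
  ~> refl (Eq Nat ((fun (n : Nat) => n) zero) zero) (refl Nat ((fun (o : Nat) => o) ((fun (ξ : Nat) => ξ) zero)))
  ~> refl (Eq Nat zero zero) (refl Nat ((fun (n : Nat) => n) ((fun (o : Nat) => o) zero)))
  ~> refl (Eq Nat zero zero) (refl Nat ((fun (n : Nat) => n) zero))
  ~> refl (Eq Nat zero zero) (refl Nat zero)
type:
  Eq (Eq Nat zero zero) (refl Nat zero) (refl Nat zero)


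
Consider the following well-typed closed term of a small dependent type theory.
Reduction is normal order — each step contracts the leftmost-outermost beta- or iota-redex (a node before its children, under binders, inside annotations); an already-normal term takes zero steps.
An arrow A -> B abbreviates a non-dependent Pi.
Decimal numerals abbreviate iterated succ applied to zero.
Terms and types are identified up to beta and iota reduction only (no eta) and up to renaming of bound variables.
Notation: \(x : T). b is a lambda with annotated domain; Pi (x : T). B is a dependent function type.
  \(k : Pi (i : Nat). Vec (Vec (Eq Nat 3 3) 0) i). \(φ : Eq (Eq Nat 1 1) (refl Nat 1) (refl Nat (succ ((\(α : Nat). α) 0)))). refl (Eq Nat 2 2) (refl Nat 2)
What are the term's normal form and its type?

normal form:
  \(k : Pi (i : Nat). Vec (Vec (Eq Nat 3 3) 0) i). \(φ : Eq (Eq Nat 1 1) (refl Nat 1) (refl Nat 1)). refl (Eq Nat 2 2) (refl Nat 2)
the term's type:
  (Pi (k : Nat). Vec (Vec (Eq Nat 3 3) 0) k) -> Eq (Eq Nat 1 1) (refl Nat 1) (refl Nat 1) -> Eq (Eq Nat 2 2) (refl Nat 2) (refl Nat 2)
observation: normalization takes exactly 1 step under the normal-order strategy.


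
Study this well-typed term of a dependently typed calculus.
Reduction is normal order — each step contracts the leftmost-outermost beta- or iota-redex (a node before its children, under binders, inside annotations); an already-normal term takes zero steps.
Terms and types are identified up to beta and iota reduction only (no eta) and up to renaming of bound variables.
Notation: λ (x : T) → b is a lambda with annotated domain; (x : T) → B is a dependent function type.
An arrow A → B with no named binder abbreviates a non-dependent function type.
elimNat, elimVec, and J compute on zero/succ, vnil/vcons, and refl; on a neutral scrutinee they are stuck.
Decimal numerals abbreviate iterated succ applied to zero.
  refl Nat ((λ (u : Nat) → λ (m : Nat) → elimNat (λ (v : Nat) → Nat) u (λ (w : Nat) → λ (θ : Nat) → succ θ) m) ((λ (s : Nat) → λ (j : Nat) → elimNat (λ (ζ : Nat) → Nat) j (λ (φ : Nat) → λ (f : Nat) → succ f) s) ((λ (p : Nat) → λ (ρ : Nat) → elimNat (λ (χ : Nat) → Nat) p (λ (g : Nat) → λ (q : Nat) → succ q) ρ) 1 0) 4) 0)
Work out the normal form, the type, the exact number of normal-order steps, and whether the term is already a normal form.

reduced normal form:
  refl Nat 5
the term's type:
  Eq Nat 5 5
steps to reach normal form (normal order): 12
term was already normal: no
first contracted redex: a beta-redex


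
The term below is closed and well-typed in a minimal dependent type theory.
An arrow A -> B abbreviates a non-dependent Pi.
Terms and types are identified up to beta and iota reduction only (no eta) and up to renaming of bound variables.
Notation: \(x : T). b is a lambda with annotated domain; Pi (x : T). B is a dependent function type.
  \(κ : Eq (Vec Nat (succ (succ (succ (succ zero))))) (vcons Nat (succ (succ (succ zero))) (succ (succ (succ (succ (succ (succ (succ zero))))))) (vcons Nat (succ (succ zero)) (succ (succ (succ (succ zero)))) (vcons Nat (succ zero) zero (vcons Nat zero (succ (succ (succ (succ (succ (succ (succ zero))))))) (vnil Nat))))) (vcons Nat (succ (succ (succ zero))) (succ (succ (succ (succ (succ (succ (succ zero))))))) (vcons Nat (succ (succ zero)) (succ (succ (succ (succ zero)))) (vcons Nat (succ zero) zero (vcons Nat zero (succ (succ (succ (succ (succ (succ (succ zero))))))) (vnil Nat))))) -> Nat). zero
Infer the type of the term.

type:
  (Eq (Vec Nat (succ (succ (succ (succ zero))))) (vcons Nat (succ (succ (succ zero))) (succ (succ (succ (succ (succ (succ (succ zero))))))) (vcons Nat (succ (succ zero)) (succ (succ (succ (succ zero)))) (vcons Nat (succ zero) zero (vcons Nat zero (succ (succ (succ (succ (succ (succ (succ zero))))))) (vnil Nat))))) (vcons Nat (succ (succ (succ zero))) (succ (succ (succ (succ (succ (succ (succ zero))))))) (vcons Nat (succ (succ zero)) (succ (succ (succ (succ zero)))) (vcons Nat (succ zero) zero (vcons Nat zero (succ (succ (succ (succ (succ (succ (succ zero))))))) (vnil Nat))))) -> Nat) -> Nat


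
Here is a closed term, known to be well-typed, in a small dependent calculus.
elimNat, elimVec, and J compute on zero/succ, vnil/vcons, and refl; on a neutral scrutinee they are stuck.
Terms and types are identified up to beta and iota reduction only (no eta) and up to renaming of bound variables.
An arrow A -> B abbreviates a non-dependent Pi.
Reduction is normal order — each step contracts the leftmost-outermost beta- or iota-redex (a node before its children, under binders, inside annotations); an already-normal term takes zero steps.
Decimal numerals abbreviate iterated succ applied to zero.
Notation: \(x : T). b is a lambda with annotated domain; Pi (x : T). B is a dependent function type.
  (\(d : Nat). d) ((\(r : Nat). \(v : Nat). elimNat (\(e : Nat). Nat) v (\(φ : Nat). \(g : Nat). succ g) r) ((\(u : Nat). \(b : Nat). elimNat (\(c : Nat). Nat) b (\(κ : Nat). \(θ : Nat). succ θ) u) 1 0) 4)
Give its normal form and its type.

resulting normal form:
  5
type:
  Nat
observation: the leftmost-outermost redex is a beta-redex, and normalization takes 13 steps.


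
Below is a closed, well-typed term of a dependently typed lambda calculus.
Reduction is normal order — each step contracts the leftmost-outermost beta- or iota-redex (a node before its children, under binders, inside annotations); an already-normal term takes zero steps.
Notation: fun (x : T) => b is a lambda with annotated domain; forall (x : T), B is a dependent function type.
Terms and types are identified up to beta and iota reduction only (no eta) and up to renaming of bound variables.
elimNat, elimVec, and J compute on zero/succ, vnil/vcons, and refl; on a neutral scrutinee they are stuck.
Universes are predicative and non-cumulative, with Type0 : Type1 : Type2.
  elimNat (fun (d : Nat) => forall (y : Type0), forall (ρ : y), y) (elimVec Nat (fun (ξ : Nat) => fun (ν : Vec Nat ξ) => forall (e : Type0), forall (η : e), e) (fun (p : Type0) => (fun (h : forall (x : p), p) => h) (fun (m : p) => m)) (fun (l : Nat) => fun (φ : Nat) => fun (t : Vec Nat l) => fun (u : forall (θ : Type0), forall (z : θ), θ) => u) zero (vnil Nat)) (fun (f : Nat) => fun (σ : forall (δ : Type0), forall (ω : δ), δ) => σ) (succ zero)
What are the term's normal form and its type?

resulting normal form:
  fun (d : Type0) => fun (y : d) => y
the term's type:
  forall (d : Type0), forall (y : d), d


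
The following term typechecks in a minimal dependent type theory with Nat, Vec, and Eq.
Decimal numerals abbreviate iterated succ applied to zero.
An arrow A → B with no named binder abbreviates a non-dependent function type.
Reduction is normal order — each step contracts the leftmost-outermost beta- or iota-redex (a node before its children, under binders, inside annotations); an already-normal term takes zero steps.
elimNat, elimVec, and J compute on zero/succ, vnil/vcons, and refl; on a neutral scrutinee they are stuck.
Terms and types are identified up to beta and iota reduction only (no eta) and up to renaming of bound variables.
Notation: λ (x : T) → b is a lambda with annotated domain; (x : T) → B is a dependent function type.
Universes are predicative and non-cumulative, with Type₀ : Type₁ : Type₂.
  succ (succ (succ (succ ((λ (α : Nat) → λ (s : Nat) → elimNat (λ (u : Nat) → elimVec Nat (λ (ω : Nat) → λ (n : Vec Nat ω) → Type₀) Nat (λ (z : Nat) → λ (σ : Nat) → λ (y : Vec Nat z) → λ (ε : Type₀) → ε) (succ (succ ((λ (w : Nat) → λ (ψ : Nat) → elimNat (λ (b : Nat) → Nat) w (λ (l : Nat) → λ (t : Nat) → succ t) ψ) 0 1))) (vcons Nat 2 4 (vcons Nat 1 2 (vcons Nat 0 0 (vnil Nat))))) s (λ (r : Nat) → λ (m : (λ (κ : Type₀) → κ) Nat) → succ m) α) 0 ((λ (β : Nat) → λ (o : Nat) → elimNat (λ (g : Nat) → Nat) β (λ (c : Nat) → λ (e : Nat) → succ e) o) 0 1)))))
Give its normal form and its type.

resulting normal form:
  5
the term's type:
  Nat


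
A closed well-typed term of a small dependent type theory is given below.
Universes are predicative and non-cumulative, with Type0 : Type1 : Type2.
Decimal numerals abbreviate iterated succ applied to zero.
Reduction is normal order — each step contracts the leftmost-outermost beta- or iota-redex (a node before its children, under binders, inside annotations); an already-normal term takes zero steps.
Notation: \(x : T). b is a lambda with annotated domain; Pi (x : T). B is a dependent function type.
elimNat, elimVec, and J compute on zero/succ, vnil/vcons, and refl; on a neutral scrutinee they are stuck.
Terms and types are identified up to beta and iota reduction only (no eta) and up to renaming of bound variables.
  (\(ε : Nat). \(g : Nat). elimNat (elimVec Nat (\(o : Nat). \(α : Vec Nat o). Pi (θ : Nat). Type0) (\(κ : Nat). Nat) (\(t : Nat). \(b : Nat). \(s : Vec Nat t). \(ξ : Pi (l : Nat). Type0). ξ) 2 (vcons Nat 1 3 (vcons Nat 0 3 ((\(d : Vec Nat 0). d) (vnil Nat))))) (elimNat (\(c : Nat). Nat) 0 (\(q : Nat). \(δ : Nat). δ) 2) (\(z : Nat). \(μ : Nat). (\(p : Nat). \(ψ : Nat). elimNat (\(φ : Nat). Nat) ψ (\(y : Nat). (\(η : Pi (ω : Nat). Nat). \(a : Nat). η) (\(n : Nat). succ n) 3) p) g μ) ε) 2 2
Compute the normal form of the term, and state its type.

normal form:
  4
inferred type:
  Nat
observation: normalization takes exactly 42 steps under the normal-order strategy.


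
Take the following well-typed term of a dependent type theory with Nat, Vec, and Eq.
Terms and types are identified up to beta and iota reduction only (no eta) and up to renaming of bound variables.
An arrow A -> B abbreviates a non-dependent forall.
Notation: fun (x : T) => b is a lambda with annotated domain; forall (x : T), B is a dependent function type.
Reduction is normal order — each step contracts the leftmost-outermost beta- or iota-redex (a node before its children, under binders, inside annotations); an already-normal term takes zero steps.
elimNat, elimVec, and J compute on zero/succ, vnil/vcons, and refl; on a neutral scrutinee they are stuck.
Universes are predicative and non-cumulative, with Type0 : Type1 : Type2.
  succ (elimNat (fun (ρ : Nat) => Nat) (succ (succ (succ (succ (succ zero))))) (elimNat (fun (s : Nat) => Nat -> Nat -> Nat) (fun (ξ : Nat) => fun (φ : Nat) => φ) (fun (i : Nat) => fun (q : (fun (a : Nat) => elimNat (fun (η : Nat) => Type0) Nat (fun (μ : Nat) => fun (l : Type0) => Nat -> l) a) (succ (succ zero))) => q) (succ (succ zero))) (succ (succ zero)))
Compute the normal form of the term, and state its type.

reduced normal form:
  succ (succ (succ (succ (succ (succ zero)))))
inferred type:
  Nat


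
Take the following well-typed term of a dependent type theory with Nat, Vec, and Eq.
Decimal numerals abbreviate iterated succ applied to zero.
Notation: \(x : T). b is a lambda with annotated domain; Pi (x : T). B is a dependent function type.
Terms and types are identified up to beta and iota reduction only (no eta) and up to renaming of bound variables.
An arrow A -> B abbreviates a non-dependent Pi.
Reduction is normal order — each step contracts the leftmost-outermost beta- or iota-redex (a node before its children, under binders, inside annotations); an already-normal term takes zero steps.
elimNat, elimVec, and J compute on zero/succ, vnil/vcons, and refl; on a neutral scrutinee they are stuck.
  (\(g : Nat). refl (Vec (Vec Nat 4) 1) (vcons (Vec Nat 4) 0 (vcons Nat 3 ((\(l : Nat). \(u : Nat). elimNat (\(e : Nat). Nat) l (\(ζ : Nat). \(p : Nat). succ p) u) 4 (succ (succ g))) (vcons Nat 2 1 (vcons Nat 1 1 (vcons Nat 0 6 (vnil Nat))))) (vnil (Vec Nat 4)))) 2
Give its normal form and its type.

normal form:
  refl (Vec (Vec Nat 4) 1) (vcons (Vec Nat 4) 0 (vcons Nat 3 8 (vcons Nat 2 1 (vcons Nat 1 1 (vcons Nat 0 6 (vnil Nat))))) (vnil (Vec Nat 4)))
type:
  Eq (Vec (Vec Nat 4) 1) (vcons (Vec Nat 4) 0 (vcons Nat 3 8 (vcons Nat 2 1 (vcons Nat 1 1 (vcons Nat 0 6 (vnil Nat))))) (vnil (Vec Nat 4))) (vcons (Vec Nat 4) 0 (vcons Nat 3 8 (vcons Nat 2 1 (vcons Nat 1 1 (vcons Nat 0 6 (vnil Nat))))) (vnil (Vec Nat 4)))
observation: contracting a beta-redex first, the term normalizes in 16 steps.


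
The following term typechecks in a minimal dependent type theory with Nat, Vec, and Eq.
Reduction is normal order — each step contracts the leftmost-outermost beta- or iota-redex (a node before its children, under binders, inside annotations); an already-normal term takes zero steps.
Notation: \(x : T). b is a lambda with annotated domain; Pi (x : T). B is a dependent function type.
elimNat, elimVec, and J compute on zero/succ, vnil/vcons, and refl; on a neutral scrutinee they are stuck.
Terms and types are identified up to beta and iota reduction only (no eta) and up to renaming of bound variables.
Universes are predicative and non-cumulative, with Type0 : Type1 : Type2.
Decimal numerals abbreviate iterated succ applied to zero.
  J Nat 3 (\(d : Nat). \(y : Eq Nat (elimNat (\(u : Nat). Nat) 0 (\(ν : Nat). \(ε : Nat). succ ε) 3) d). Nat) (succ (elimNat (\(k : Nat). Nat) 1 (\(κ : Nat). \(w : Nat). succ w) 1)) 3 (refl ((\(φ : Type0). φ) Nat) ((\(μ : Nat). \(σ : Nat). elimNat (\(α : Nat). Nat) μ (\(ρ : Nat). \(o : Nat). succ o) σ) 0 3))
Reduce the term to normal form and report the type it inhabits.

reduced normal form:
  3
inferred type:
  Nat
observation: the term reaches its normal form after 5 normal-order steps.
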